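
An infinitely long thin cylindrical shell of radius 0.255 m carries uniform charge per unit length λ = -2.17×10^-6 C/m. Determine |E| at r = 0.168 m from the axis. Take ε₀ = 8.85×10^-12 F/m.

E = 0 (no enclosed charge)

Take a coaxial cylindrical Gaussian surface of radius r = 0.168 m and length L (r < 0.255 m, inside the shell).
No charge is enclosed, so Gauss's law gives E·2πrL = 0 ⇒ E = 0.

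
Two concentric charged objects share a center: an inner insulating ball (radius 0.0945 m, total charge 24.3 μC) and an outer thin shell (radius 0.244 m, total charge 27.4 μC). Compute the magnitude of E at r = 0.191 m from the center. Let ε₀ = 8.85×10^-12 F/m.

E = 5.99×10^6 N/C

Symmetry ⇒ E = E(r) r̂. Gaussian sphere of radius r = 0.191 m (between the bodies, 0.0945 m < r < 0.244 m).
Only the inner charge is enclosed; the outer shell contributes nothing inside itself. Q_enc = 24.3 μC = 2.43e-5 C.
Since E is radial and uniform over the Gaussian sphere, Φ = E·4πr² = Q_enc/ε₀.
E = |Q_enc|/(4πε₀r²) = (2.43e-5)/(4π·8.85×10^-12·(0.191)²) = 5.99×10^6 N/C.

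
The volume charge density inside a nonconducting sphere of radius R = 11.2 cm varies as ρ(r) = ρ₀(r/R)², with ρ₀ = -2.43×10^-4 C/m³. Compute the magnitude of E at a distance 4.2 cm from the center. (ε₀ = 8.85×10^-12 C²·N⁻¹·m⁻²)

E = 3.24×10^4 N/C

By spherical symmetry E is radial; choose a Gaussian sphere of radius r = 4.2 cm (r < R).
Integrate the density: Q_enc = 4π ∫₀^r ρ₀(r'/R)^2 r'² dr' = 4πρ₀ r^5/(5·R²) = -6.363×10^-9 C.
Since E is radial and uniform over the Gaussian sphere, Φ = E·4πr² = Q_enc/ε₀.
E = |Q_enc|/(4πε₀r²) = (6.363×10^-9)/(4π·8.85×10^-12·(0.042)²) = 3.24e4 N/C.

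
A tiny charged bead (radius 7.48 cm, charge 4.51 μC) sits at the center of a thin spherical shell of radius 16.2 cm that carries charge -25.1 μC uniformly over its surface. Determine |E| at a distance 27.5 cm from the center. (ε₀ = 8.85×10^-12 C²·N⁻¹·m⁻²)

Symmetry ⇒ E = E(r) r̂. Gaussian sphere of radius r = 27.5 cm (r > 16.2 cm, enclosing both).
Q_enc = (4.51 μC) + (-25.1 μC) = -2.059e-5 C.
Since E is radial and uniform over the Gaussian sphere, Φ = E·4πr² = Q_enc/ε₀.
E = |Q_enc|/(4πε₀r²) = (2.059e-5)/(4π·8.85×10^-12·(0.275)²) = 2.45e6 N/C.

|E| = 2.45×10^6 V/m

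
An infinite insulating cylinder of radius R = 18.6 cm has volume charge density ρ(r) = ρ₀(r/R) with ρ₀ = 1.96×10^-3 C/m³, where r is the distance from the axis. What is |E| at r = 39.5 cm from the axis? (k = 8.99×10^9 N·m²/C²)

6.46e6 V/m

Coaxial Gaussian cylinder, radius r = 39.5 cm, length L (r > R, full charge per length enclosed).
λ_enc = 2π ∫₀^R ρ₀(r'/R)^1 r' dr' = 2πρ₀R²/3 = 1.42e-4 C/m.
Gauss's law: E·2πrL = λ_enc L/ε₀.
E = 2k|λ_enc|/r = 2(8.99×10^9)(1.42×10^-4)/(0.395) = 6.46e6 N/C.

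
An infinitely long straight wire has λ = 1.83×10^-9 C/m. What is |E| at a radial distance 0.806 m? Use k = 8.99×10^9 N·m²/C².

Take a coaxial cylindrical Gaussian surface of radius r = 0.806 m and length L.
Q_enc = λL, so λ_enc = 1.83×10^-9 C/m.
Since E is radial and uniform over the curved surface, Φ = E·2πrL = Q_enc/ε₀ = λ_enc L/ε₀.
E = 2k|λ_enc|/r = 2(8.99×10^9)(1.83e-9)/(0.806) = 40.8 N/C.

E = 40.8 N/C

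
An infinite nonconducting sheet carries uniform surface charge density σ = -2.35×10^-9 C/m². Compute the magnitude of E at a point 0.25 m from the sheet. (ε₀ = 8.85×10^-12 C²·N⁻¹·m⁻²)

The symmetry is planar: E is normal to the sheet and the same magnitude on both sides. Take a pillbox straddling the sheet with end-cap area A.
Flux Φ = 2EA and Q_enc = σA, so 2EA = σA/ε₀ ⇒ E = |σ|/(2ε₀), independent of distance.
E = |σ|/(2ε₀) = (2.35e-9)/(2·8.85×10^-12) = 133 N/C.

|E| = 133 N/C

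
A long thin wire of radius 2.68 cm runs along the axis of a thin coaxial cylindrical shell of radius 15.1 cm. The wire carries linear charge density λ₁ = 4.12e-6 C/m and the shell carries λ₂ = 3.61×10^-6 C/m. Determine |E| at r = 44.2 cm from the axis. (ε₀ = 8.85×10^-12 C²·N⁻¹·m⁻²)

Choose a coaxial cylinder of radius r = 44.2 cm (arbitrary length L) as the Gaussian surface (r > 15.1 cm, enclosing both).
λ_enc = λ₁ + λ₂ = (4.12e-6) + (3.61e-6) = 7.73×10^-6 C/m.
Applying ∮E·dA = Q_enc/ε₀ with the end caps contributing no flux:
E = |λ_enc|/(2πε₀r) = (7.73×10^-6)/(2π·8.85×10^-12·0.442) = 3.15×10^5 N/C.

E = 3.15e5 V/m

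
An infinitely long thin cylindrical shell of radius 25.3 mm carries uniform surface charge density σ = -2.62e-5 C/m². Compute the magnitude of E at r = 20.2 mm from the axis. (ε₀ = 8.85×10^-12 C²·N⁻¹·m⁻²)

Coaxial Gaussian cylinder, radius r = 20.2 mm, length L (r < 25.3 mm, inside the shell).
No charge is enclosed, so Gauss's law gives E·2πrL = 0 ⇒ E = 0.

E = 0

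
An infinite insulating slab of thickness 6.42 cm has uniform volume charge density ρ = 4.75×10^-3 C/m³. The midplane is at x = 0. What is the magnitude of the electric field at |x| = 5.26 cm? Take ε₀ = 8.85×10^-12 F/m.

1.72×10^7 N/C

The point |x| = 5.26 cm lies outside the slab (half-thickness 0.0321 m). A symmetric pillbox spanning the full slab encloses Q_enc = ρ·d·A.
Flux = 2EA ⇒ E = |ρ|d/(2ε₀), independent of distance outside.
E = (4.75e-3)(0.0642)/(2·8.85×10^-12) = 1.72e7 N/C.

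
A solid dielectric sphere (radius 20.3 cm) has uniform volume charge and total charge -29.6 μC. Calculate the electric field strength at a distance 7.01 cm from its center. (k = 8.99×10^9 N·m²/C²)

Use a concentric Gaussian sphere at r = 7.01 cm (r < R).
Only the charge within r is enclosed: Q_enc = Q·(r/R)³ = (-29.6 μC)·(7.01 cm/20.3 cm)³ = -1.219×10^-6 C.
Gauss's law: E·4πr² = Q_enc/ε₀.
E = k|Q_enc|/r² = (8.99×10^9)(1.219e-6)/(0.0701)² = 2.23×10^6 N/C.

|E| ≈ 2.23×10^6 V/m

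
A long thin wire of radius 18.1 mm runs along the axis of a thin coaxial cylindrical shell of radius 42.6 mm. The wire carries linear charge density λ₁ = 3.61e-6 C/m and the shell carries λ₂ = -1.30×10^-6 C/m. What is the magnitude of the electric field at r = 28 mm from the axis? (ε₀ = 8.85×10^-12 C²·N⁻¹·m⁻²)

|E| ≈ 2.32×10^6 N/C

Take a coaxial cylindrical Gaussian surface of radius r = 28 mm and length L (between the conductors, 18.1 mm < r < 42.6 mm).
Only the inner wire is enclosed; the outer shell contributes nothing inside itself. λ_enc = λ₁ = 3.61×10^-6 C/m.
Applying ∮E·dA = Q_enc/ε₀ with the end caps contributing no flux:
E = |λ_enc|/(2πε₀r) = (3.61×10^-6)/(2π·8.85×10^-12·0.028) = 2.32×10^6 N/C.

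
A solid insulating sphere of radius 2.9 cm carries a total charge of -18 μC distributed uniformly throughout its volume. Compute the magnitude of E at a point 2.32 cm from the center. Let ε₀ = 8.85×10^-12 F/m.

By spherical symmetry E is radial; choose a Gaussian sphere of radius r = 2.32 cm (r < R).
Only the charge within r is enclosed: Q_enc = Q·(r/R)³ = (-18 μC)·(2.32 cm/2.9 cm)³ = -9.216×10^-6 C.
Gauss's law: E·4πr² = Q_enc/ε₀.
E = |Q_enc|/(4πε₀r²) = (9.216×10^-6)/(4π·8.85×10^-12·(0.0232)²) = 1.54e8 N/C.

E = 1.54×10^8 N/C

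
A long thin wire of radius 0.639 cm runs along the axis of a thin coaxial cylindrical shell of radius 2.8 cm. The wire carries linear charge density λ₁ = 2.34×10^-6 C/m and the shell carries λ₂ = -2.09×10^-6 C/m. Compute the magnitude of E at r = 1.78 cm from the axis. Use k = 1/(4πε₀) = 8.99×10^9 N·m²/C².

|E| = 2.36×10^6 N/C

Choose a coaxial cylinder of radius r = 1.78 cm (arbitrary length L) as the Gaussian surface (between the conductors, 0.639 cm < r < 2.8 cm).
Only the inner wire is enclosed; the outer shell contributes nothing inside itself. λ_enc = λ₁ = 2.34×10^-6 C/m.
Gauss's law: E·2πrL = λ_enc L/ε₀.
E = 2k|λ_enc|/r = 2(8.99×10^9)(2.34×10^-6)/(0.0178) = 2.36×10^6 N/C.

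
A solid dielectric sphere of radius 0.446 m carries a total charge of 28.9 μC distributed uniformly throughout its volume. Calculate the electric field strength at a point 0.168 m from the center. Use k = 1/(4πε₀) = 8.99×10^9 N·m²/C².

|E| = 4.92×10^5 V/m

Symmetry ⇒ E = E(r) r̂. Gaussian sphere of radius r = 0.168 m (r < R).
Only the charge within r is enclosed: Q_enc = Q·(r/R)³ = (28.9 μC)·(0.168 m/0.446 m)³ = 1.545×10^-6 C.
By Gauss's law, ∮E·dA = E·4πr² = Q_enc/ε₀.
E = k|Q_enc|/r² = (8.99×10^9)(1.545e-6)/(0.168)² = 4.92×10^5 N/C.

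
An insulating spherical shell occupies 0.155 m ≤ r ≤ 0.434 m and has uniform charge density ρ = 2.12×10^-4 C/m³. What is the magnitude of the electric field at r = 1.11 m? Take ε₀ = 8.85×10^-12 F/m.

E ≈ 5.06e5 N/C

Symmetry ⇒ E = E(r) r̂. Gaussian sphere of radius r = 1.11 m (r > 0.434 m, enclosing the whole shell).
Q_enc = ρ·(4π/3)(b³ − a³) = (2.12e-4)·(4π/3)·((0.434)³ − (0.155)³) = 6.929×10^-5 C.
Gauss's law: E·4πr² = Q_enc/ε₀.
E = |Q_enc|/(4πε₀r²) = (6.929e-5)/(4π·8.85×10^-12·(1.11)²) = 5.06×10^5 N/C.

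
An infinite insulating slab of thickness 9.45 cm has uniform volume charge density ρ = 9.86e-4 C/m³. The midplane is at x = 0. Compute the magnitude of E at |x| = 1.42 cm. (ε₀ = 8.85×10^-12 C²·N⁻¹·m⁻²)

|E| ≈ 1.58×10^6 V/m

By symmetry E is perpendicular to the slab. A Gaussian pillbox from −1.42 cm to +1.42 cm (face area A) lies entirely within the slab.
Q_enc = ρ·(2x)·A and flux = 2EA, so 2EA = 2ρxA/ε₀ ⇒ E = |ρ|x/ε₀.
E = (9.86×10^-4)(0.0142)/(8.85×10^-12) = 1.58×10^6 N/C.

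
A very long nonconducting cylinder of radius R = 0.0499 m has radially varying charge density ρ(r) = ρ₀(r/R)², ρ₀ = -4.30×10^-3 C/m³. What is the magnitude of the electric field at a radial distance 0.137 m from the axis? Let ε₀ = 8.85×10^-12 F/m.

Take a coaxial cylindrical Gaussian surface of radius r = 0.137 m and length L (r > R, full charge per length enclosed).
λ_enc = 2π ∫₀^R ρ₀(r'/R)^2 r' dr' = 2πρ₀R²/4 = -1.682e-5 C/m.
Since E is radial and uniform over the curved surface, Φ = E·2πrL = Q_enc/ε₀ = λ_enc L/ε₀.
E = |λ_enc|/(2πε₀r) = (1.682×10^-5)/(2π·8.85×10^-12·0.137) = 2.21×10^6 N/C.

|E| = 2.21×10^6 N/C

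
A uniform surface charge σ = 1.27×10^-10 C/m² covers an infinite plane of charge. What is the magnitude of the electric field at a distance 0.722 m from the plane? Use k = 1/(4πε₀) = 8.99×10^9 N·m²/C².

E = 7.17 N/C

Choose a cylindrical pillbox piercing the sheet, end faces (area A) parallel to it.
Flux Φ = 2EA and Q_enc = σA, so 2EA = σA/ε₀ ⇒ E = |σ|/(2ε₀), independent of distance.
E = 2πk|σ| = 2π(8.99×10^9)(1.27×10^-10) = 7.17 N/C.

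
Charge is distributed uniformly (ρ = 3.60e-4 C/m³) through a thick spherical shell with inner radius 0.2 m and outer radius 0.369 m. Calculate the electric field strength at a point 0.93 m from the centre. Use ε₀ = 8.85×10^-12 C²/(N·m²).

E ≈ 6.62e5 N/C

Symmetry ⇒ E = E(r) r̂. Gaussian sphere of radius r = 0.93 m (r > 0.369 m, enclosing the whole shell).
Q_enc = ρ·(4π/3)(b³ − a³) = (3.60×10^-4)·(4π/3)·((0.369)³ − (0.2)³) = 6.37×10^-5 C.
Since E is radial and uniform over the Gaussian sphere, Φ = E·4πr² = Q_enc/ε₀.
E = |Q_enc|/(4πε₀r²) = (6.37×10^-5)/(4π·8.85×10^-12·(0.93)²) = 6.62×10^5 N/C.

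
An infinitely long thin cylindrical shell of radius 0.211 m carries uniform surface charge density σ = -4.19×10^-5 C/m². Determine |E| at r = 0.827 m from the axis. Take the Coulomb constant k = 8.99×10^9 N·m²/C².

Coaxial Gaussian cylinder, radius r = 0.827 m, length L (r > 0.211 m).
The whole shell is enclosed: λ_enc = σ·2πR = (-4.19×10^-5)·2π·(0.211) = -5.555×10^-5 C/m.
Since E is radial and uniform over the curved surface, Φ = E·2πrL = Q_enc/ε₀ = λ_enc L/ε₀.
E = 2k|λ_enc|/r = 2(8.99×10^9)(5.555e-5)/(0.827) = 1.21×10^6 N/C.

E ≈ 1.21×10^6 N/C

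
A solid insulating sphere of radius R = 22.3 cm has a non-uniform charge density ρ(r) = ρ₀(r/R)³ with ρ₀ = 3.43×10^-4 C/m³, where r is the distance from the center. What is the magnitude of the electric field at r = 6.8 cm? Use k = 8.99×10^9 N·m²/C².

|E| = 1.25×10^4 V/m

Take a concentric spherical Gaussian surface of radius r = 6.8 cm (r < R).
Integrate the density: Q_enc = 4π ∫₀^r ρ₀(r'/R)^3 r'² dr' = 4πρ₀ r^6/(6·R³) = 6.405×10^-9 C.
Since E is radial and uniform over the Gaussian sphere, Φ = E·4πr² = Q_enc/ε₀.
E = k|Q_enc|/r² = (8.99×10^9)(6.405×10^-9)/(0.068)² = 1.25×10^4 N/C.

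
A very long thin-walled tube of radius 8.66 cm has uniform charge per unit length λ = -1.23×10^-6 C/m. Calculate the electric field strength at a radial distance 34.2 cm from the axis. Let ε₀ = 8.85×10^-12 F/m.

E ≈ 6.47×10^4 N/C

Coaxial Gaussian cylinder, radius r = 34.2 cm, length L (r > 8.66 cm).
The full line charge is enclosed: λ_enc = -1.23×10^-6 C/m.
Applying ∮E·dA = Q_enc/ε₀ with the end caps contributing no flux:
E = |λ_enc|/(2πε₀r) = (1.23×10^-6)/(2π·8.85×10^-12·0.342) = 6.47×10^4 N/C.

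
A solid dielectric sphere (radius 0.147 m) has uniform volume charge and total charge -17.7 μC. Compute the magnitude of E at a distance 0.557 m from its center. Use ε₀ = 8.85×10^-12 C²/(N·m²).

|E| ≈ 5.13e5 V/m

By spherical symmetry E is radial; choose a Gaussian sphere of radius r = 0.557 m (r > R, so the entire charge is enclosed).
Q_enc = -17.7 μC = -1.77e-5 C.
Gauss's law: E·4πr² = Q_enc/ε₀.
E = |Q_enc|/(4πε₀r²) = (1.77e-5)/(4π·8.85×10^-12·(0.557)²) = 5.13e5 N/C.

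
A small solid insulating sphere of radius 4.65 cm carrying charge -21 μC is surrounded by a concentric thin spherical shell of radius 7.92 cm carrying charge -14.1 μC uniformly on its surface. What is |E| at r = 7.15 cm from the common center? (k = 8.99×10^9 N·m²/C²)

3.69×10^7 N/C

Use a concentric Gaussian sphere at r = 7.15 cm (between the bodies, 4.65 cm < r < 7.92 cm).
The shell at 7.92 cm lies outside the Gaussian surface, so Q_enc = -21 μC = -2.10×10^-5 C.
Since E is radial and uniform over the Gaussian sphere, Φ = E·4πr² = Q_enc/ε₀.
E = k|Q_enc|/r² = (8.99×10^9)(2.10×10^-5)/(0.0715)² = 3.69×10^7 N/C.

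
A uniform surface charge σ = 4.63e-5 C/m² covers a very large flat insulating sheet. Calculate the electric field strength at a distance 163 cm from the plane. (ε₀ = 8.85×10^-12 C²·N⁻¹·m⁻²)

2.62×10^6 N/C

Choose a cylindrical pillbox piercing the sheet, end faces (area A) parallel to it.
Only the two end caps contribute flux: Φ = 2EA. With Q_enc = σA, Gauss's law gives E = |σ|/(2ε₀).
E = |σ|/(2ε₀) = (4.63e-5)/(2·8.85×10^-12) = 2.62×10^6 N/C.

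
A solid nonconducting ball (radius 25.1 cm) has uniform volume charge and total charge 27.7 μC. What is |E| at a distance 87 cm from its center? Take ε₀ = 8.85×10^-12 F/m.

|E| ≈ 3.29e5 N/C

Symmetry ⇒ E = E(r) r̂. Gaussian sphere of radius r = 87 cm (r > R, so the entire charge is enclosed).
Q_enc = 27.7 μC = 2.77e-5 C.
Applying ∮E·dA = Q_enc/ε₀ with Φ = E(4πr²):
E = |Q_enc|/(4πε₀r²) = (2.77×10^-5)/(4π·8.85×10^-12·(0.87)²) = 3.29×10^5 N/C.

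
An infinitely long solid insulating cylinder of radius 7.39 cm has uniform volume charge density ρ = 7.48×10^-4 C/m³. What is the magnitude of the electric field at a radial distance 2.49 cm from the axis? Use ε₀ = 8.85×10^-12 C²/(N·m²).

E = 1.05×10^6 N/C

Take a coaxial cylindrical Gaussian surface of radius r = 2.49 cm and length L (r < R).
Charge inside radius r per length L is ρ·πr²·L, so λ_enc = ρπr² = 1.457e-6 C/m.
By Gauss's law (flux through the curved wall only), E·2πrL = λ_enc L/ε₀.
E = |λ_enc|/(2πε₀r) = (1.457×10^-6)/(2π·8.85×10^-12·0.0249) = 1.05×10^6 N/C.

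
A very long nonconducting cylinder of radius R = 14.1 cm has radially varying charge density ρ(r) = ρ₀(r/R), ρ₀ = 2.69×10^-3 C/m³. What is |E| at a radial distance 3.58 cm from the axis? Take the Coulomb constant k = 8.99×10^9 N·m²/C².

Coaxial Gaussian cylinder, radius r = 3.58 cm, length L (r < R).
λ_enc = ∫₀^r ρ(r')·2πr' dr' = (2πρ₀/R)·r^3/3 = 1.833×10^-6 C/m.
Since E is radial and uniform over the curved surface, Φ = E·2πrL = Q_enc/ε₀ = λ_enc L/ε₀.
E = 2k|λ_enc|/r = 2(8.99×10^9)(1.833e-6)/(0.0358) = 9.21×10^5 N/C.

|E| ≈ 9.21e5 V/m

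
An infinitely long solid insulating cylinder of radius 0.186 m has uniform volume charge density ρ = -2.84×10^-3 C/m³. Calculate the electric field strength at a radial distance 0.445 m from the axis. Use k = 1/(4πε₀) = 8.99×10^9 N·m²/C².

1.25×10^7 V/m

Take a coaxial cylindrical Gaussian surface of radius r = 0.445 m and length L (r > 0.186 m, full cross-section enclosed).
λ_enc = ρ·πR² = (-2.84e-3)π(0.186)² = -3.087×10^-4 C/m.
By Gauss's law (flux through the curved wall only), E·2πrL = λ_enc L/ε₀.
E = 2k|λ_enc|/r = 2(8.99×10^9)(3.087×10^-4)/(0.445) = 1.25×10^7 N/C.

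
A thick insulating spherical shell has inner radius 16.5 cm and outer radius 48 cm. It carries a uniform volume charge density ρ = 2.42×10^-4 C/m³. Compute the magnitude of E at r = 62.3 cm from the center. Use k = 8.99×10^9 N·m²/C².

|E| = 2.49×10^6 N/C

Use a concentric Gaussian sphere at r = 62.3 cm (r > 48 cm, enclosing the whole shell).
Q_enc = ρ·(4π/3)(b³ − a³) = (2.42×10^-4)·(4π/3)·((0.48)³ − (0.165)³) = 1.076×10^-4 C.
By Gauss's law, ∮E·dA = E·4πr² = Q_enc/ε₀.
E = k|Q_enc|/r² = (8.99×10^9)(1.076e-4)/(0.623)² = 2.49×10^6 N/C.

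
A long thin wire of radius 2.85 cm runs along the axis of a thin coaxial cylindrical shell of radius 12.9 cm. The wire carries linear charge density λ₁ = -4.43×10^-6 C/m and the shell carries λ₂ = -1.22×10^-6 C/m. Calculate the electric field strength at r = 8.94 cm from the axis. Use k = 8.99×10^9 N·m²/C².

|E| = 8.91e5 N/C

Take a coaxial cylindrical Gaussian surface of radius r = 8.94 cm and length L (between the conductors, 2.85 cm < r < 12.9 cm).
The shell at 12.9 cm lies outside the Gaussian surface, so λ_enc = λ₁ = -4.43e-6 C/m.
Since E is radial and uniform over the curved surface, Φ = E·2πrL = Q_enc/ε₀ = λ_enc L/ε₀.
E = 2k|λ_enc|/r = 2(8.99×10^9)(4.43e-6)/(0.0894) = 8.91×10^5 N/C.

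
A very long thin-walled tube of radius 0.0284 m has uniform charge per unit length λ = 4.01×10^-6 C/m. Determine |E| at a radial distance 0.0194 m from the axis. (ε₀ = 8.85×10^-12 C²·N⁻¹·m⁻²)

Coaxial Gaussian cylinder, radius r = 0.0194 m, length L (r < 0.0284 m, inside the shell).
No charge is enclosed, so Gauss's law gives E·2πrL = 0 ⇒ E = 0.

E = 0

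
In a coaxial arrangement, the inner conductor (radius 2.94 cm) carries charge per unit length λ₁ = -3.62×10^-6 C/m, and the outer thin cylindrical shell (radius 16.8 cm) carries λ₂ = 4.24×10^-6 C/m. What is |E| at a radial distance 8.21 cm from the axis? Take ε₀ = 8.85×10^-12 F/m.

Coaxial Gaussian cylinder, radius r = 8.21 cm, length L (between the conductors, 2.94 cm < r < 16.8 cm).
Only the inner wire is enclosed; the outer shell contributes nothing inside itself. λ_enc = λ₁ = -3.62e-6 C/m.
By Gauss's law (flux through the curved wall only), E·2πrL = λ_enc L/ε₀.
E = |λ_enc|/(2πε₀r) = (3.62×10^-6)/(2π·8.85×10^-12·0.0821) = 7.93×10^5 N/C.

E = 7.93×10^5 N/C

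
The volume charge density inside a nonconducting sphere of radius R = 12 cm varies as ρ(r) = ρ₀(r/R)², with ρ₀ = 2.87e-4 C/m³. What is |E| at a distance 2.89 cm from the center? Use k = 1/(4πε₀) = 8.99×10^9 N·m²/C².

Take a concentric spherical Gaussian surface of radius r = 2.89 cm (r < R).
Q_enc = ∫₀^r ρ(r')·4πr'² dr' = (4πρ₀/R²) ∫₀^r r'^4 dr' = 4πρ₀ r^5/(5·R²) = 1.01×10^-9 C.
Since E is radial and uniform over the Gaussian sphere, Φ = E·4πr² = Q_enc/ε₀.
E = k|Q_enc|/r² = (8.99×10^9)(1.01e-9)/(0.0289)² = 1.09×10^4 N/C.

|E| ≈ 1.09×10^4 N/C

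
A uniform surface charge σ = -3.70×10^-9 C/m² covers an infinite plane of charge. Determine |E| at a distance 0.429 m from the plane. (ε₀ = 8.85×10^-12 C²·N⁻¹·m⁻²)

Choose a cylindrical pillbox piercing the sheet, end faces (area A) parallel to it.
Only the two end caps contribute flux: Φ = 2EA. With Q_enc = σA, Gauss's law gives E = |σ|/(2ε₀).
E = |σ|/(2ε₀) = (3.70×10^-9)/(2·8.85×10^-12) = 209 N/C.

E ≈ 209 N/C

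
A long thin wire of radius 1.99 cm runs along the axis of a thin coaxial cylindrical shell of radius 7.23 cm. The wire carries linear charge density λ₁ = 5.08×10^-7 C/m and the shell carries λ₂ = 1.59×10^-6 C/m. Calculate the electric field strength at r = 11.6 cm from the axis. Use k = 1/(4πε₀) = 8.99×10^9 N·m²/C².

Take a coaxial cylindrical Gaussian surface of radius r = 11.6 cm and length L (r > 7.23 cm, enclosing both).
λ_enc = λ₁ + λ₂ = (5.08e-7) + (1.59e-6) = 2.098×10^-6 C/m.
Gauss's law: E·2πrL = λ_enc L/ε₀.
E = 2k|λ_enc|/r = 2(8.99×10^9)(2.098×10^-6)/(0.116) = 3.25×10^5 N/C.

E = 3.25×10^5 N/C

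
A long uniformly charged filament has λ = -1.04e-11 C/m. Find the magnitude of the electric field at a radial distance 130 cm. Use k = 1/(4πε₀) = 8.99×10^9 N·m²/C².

|E| = 0.144 N/C

Coaxial Gaussian cylinder, radius r = 130 cm, length L.
Q_enc = λL, so λ_enc = -1.04e-11 C/m.
By Gauss's law (flux through the curved wall only), E·2πrL = λ_enc L/ε₀.
E = 2k|λ_enc|/r = 2(8.99×10^9)(1.04×10^-11)/(1.3) = 0.144 N/C.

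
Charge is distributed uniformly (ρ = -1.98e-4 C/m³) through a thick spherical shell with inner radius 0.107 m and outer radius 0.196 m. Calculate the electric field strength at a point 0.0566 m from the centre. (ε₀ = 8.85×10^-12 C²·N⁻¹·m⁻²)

Take a concentric spherical Gaussian surface of radius r = 0.0566 m (r < 0.107 m, inside the empty cavity).
Q_enc = 0 (all charge lies at larger r); Gauss's law gives E = 0.

E = 0 (no enclosed charge)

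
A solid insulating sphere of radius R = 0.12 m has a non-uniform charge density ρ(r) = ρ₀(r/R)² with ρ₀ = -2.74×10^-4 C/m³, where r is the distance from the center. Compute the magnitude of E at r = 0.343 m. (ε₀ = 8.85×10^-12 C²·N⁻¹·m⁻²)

9.09×10^4 V/m

Use a concentric Gaussian sphere at r = 0.343 m (r > R, all charge enclosed).
Q_enc = 4π ∫₀^R ρ₀(r'/R)^2 r'² dr' = 4πρ₀R³/5 = -1.19e-6 C.
By Gauss's law, ∮E·dA = E·4πr² = Q_enc/ε₀.
E = |Q_enc|/(4πε₀r²) = (1.19×10^-6)/(4π·8.85×10^-12·(0.343)²) = 9.09×10^4 N/C.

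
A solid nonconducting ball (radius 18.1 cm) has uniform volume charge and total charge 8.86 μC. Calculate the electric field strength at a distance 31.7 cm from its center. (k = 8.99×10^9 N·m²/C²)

By spherical symmetry E is radial; choose a Gaussian sphere of radius r = 31.7 cm (r > R, so the entire charge is enclosed).
Q_enc = 8.86 μC = 8.86×10^-6 C.
Since E is radial and uniform over the Gaussian sphere, Φ = E·4πr² = Q_enc/ε₀.
E = k|Q_enc|/r² = (8.99×10^9)(8.86e-6)/(0.317)² = 7.93×10^5 N/C.

E = 7.93×10^5 N/C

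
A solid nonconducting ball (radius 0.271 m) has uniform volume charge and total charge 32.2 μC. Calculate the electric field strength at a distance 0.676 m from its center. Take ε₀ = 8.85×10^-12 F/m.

Use a concentric Gaussian sphere at r = 0.676 m (r > R, so the entire charge is enclosed).
Q_enc = 32.2 μC = 3.22×10^-5 C.
By Gauss's law, ∮E·dA = E·4πr² = Q_enc/ε₀.
E = |Q_enc|/(4πε₀r²) = (3.22×10^-5)/(4π·8.85×10^-12·(0.676)²) = 6.34e5 N/C.

E = 6.34e5 N/C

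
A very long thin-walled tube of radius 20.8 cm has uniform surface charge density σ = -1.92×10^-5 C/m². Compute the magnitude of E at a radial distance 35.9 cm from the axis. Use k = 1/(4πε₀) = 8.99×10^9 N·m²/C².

E ≈ 1.26×10^6 V/m

By cylindrical symmetry E is radial; use a coaxial Gaussian cylinder of radius 35.9 cm and length L (r > 20.8 cm).
The whole shell is enclosed: λ_enc = σ·2πR = (-1.92×10^-5)·2π·(0.208) = -2.509×10^-5 C/m.
Since E is radial and uniform over the curved surface, Φ = E·2πrL = Q_enc/ε₀ = λ_enc L/ε₀.
E = 2k|λ_enc|/r = 2(8.99×10^9)(2.509×10^-5)/(0.359) = 1.26×10^6 N/C.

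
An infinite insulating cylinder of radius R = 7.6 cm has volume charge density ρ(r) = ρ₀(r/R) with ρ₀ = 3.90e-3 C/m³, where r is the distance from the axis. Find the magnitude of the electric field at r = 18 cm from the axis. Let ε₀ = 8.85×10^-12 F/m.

Take a coaxial cylindrical Gaussian surface of radius r = 18 cm and length L (r > R, full charge per length enclosed).
λ_enc = 2π ∫₀^R ρ₀(r'/R)^1 r' dr' = 2πρ₀R²/3 = 4.718×10^-5 C/m.
Since E is radial and uniform over the curved surface, Φ = E·2πrL = Q_enc/ε₀ = λ_enc L/ε₀.
E = |λ_enc|/(2πε₀r) = (4.718×10^-5)/(2π·8.85×10^-12·0.18) = 4.71×10^6 N/C.

E ≈ 4.71e6 N/C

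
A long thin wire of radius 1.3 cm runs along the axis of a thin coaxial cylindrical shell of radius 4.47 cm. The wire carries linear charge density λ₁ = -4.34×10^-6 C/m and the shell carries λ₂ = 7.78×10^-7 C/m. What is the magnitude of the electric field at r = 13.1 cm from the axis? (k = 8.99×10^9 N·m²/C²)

|E| ≈ 4.89×10^5 N/C

Coaxial Gaussian cylinder, radius r = 13.1 cm, length L (r > 4.47 cm, enclosing both).
λ_enc = λ₁ + λ₂ = (-4.34×10^-6) + (7.78×10^-7) = -3.562e-6 C/m.
Applying ∮E·dA = Q_enc/ε₀ with the end caps contributing no flux:
E = 2k|λ_enc|/r = 2(8.99×10^9)(3.562e-6)/(0.131) = 4.89×10^5 N/C.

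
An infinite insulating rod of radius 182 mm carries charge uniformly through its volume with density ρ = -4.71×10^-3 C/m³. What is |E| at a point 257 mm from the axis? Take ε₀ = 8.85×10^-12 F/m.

Coaxial Gaussian cylinder, radius r = 257 mm, length L (r > 182 mm, full cross-section enclosed).
λ_enc = ρ·πR² = (-4.71×10^-3)π(0.182)² = -4.901×10^-4 C/m.
Gauss's law: E·2πrL = λ_enc L/ε₀.
E = |λ_enc|/(2πε₀r) = (4.901×10^-4)/(2π·8.85×10^-12·0.257) = 3.43e7 N/C.

|E| ≈ 3.43e7 V/m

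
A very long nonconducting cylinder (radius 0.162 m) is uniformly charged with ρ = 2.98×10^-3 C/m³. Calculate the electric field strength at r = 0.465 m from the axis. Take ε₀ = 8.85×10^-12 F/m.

|E| ≈ 9.50×10^6 N/C

By cylindrical symmetry E is radial; use a coaxial Gaussian cylinder of radius 0.465 m and length L (r > 0.162 m, full cross-section enclosed).
λ_enc = ρ·πR² = (2.98e-3)π(0.162)² = 2.457e-4 C/m.
Gauss's law: E·2πrL = λ_enc L/ε₀.
E = |λ_enc|/(2πε₀r) = (2.457×10^-4)/(2π·8.85×10^-12·0.465) = 9.50×10^6 N/C.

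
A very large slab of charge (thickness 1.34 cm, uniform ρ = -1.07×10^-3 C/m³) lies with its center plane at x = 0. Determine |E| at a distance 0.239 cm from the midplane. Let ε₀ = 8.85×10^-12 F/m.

By symmetry E is perpendicular to the slab. A Gaussian pillbox from −0.239 cm to +0.239 cm (face area A) lies entirely within the slab.
Q_enc = ρ·(2x)·A and flux = 2EA, so 2EA = 2ρxA/ε₀ ⇒ E = |ρ|x/ε₀.
E = (1.07e-3)(0.00239)/(8.85×10^-12) = 2.89e5 N/C.

E = 2.89×10^5 N/C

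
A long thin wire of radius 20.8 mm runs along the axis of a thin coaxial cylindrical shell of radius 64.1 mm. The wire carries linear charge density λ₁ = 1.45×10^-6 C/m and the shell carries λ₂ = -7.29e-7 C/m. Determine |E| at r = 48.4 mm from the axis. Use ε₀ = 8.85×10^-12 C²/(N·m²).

E = 5.39×10^5 N/C

Coaxial Gaussian cylinder, radius r = 48.4 mm, length L (between the conductors, 20.8 mm < r < 64.1 mm).
Only the inner wire is enclosed; the outer shell contributes nothing inside itself. λ_enc = λ₁ = 1.45e-6 C/m.
Applying ∮E·dA = Q_enc/ε₀ with the end caps contributing no flux:
E = |λ_enc|/(2πε₀r) = (1.45×10^-6)/(2π·8.85×10^-12·0.0484) = 5.39×10^5 N/C.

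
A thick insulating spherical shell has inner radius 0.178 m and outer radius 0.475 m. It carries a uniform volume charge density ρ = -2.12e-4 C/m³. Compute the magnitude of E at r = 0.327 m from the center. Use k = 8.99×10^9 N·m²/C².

|E| = 2.19×10^6 N/C

Take a concentric spherical Gaussian surface of radius r = 0.327 m (within the shell material, 0.178 m < r < 0.475 m).
Enclosed charge is the volume from a to r: Q_enc = (4π/3)ρ(r³ − a³) = -2.604e-5 C.
Applying ∮E·dA = Q_enc/ε₀ with Φ = E(4πr²):
E = k|Q_enc|/r² = (8.99×10^9)(2.604×10^-5)/(0.327)² = 2.19e6 N/C.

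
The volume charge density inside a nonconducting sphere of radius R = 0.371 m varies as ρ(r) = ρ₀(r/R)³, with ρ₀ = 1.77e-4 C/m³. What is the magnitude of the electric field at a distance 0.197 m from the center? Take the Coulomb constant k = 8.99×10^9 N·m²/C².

Use a concentric Gaussian sphere at r = 0.197 m (r < R).
Q_enc = ∫₀^r ρ(r')·4πr'² dr' = (4πρ₀/R³) ∫₀^r r'^5 dr' = 4πρ₀ r^6/(6·R³) = 4.243×10^-7 C.
By Gauss's law, ∮E·dA = E·4πr² = Q_enc/ε₀.
E = k|Q_enc|/r² = (8.99×10^9)(4.243e-7)/(0.197)² = 9.83e4 N/C.

E ≈ 9.83×10^4 V/m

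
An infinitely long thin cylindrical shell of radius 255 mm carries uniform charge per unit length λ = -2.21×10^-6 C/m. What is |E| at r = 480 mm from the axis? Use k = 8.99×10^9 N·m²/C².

|E| ≈ 8.28×10^4 N/C

By cylindrical symmetry E is radial; use a coaxial Gaussian cylinder of radius 480 mm and length L (r > 255 mm).
The full line charge is enclosed: λ_enc = -2.21×10^-6 C/m.
Applying ∮E·dA = Q_enc/ε₀ with the end caps contributing no flux:
E = 2k|λ_enc|/r = 2(8.99×10^9)(2.21×10^-6)/(0.48) = 8.28e4 N/C.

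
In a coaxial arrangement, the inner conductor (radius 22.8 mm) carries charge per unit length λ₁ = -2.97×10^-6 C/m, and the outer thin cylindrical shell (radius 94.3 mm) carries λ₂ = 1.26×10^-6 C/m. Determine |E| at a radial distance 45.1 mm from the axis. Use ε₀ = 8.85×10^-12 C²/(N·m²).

|E| ≈ 1.18e6 N/C

Take a coaxial cylindrical Gaussian surface of radius r = 45.1 mm and length L (between the conductors, 22.8 mm < r < 94.3 mm).
Only the inner wire is enclosed; the outer shell contributes nothing inside itself. λ_enc = λ₁ = -2.97×10^-6 C/m.
By Gauss's law (flux through the curved wall only), E·2πrL = λ_enc L/ε₀.
E = |λ_enc|/(2πε₀r) = (2.97×10^-6)/(2π·8.85×10^-12·0.0451) = 1.18×10^6 N/C.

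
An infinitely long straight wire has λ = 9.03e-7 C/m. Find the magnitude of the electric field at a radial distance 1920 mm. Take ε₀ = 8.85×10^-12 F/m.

|E| = 8.46e3 N/C

By cylindrical symmetry E is radial; use a coaxial Gaussian cylinder of radius 1920 mm and length L.
Q_enc = λL, so λ_enc = 9.03×10^-7 C/m.
By Gauss's law (flux through the curved wall only), E·2πrL = λ_enc L/ε₀.
E = |λ_enc|/(2πε₀r) = (9.03×10^-7)/(2π·8.85×10^-12·1.92) = 8.46×10^3 N/C.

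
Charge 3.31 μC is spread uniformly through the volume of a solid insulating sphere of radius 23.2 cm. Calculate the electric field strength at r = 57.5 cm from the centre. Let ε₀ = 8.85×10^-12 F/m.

Use a concentric Gaussian sphere at r = 57.5 cm (r > R, so the entire charge is enclosed).
Q_enc = 3.31 μC = 3.31×10^-6 C.
Applying ∮E·dA = Q_enc/ε₀ with Φ = E(4πr²):
E = |Q_enc|/(4πε₀r²) = (3.31×10^-6)/(4π·8.85×10^-12·(0.575)²) = 9.00×10^4 N/C.

9.00e4 N/C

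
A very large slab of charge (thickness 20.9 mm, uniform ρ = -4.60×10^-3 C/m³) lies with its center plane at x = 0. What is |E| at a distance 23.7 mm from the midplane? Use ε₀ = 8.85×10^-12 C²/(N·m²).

E ≈ 5.43e6 V/m

The point |x| = 23.7 mm lies outside the slab (half-thickness 0.01045 m). A symmetric pillbox spanning the full slab encloses Q_enc = ρ·d·A.
Flux = 2EA ⇒ E = |ρ|d/(2ε₀), independent of distance outside.
E = (4.60×10^-3)(0.0209)/(2·8.85×10^-12) = 5.43×10^6 N/C.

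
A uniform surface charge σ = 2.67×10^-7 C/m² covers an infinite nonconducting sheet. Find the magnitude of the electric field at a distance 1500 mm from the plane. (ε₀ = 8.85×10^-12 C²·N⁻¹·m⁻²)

|E| ≈ 1.51e4 N/C

By planar symmetry E is perpendicular to the sheet and uniform; use a Gaussian pillbox with flat faces of area A on each side of the sheet.
Only the two end caps contribute flux: Φ = 2EA. With Q_enc = σA, Gauss's law gives E = |σ|/(2ε₀).
E = |σ|/(2ε₀) = (2.67e-7)/(2·8.85×10^-12) = 1.51×10^4 N/C.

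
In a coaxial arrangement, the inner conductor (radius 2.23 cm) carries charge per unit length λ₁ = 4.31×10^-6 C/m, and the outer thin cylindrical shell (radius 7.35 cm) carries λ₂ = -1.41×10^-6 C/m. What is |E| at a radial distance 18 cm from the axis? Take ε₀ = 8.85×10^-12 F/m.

Take a coaxial cylindrical Gaussian surface of radius r = 18 cm and length L (r > 7.35 cm, enclosing both).
λ_enc = λ₁ + λ₂ = (4.31×10^-6) + (-1.41e-6) = 2.90×10^-6 C/m.
Applying ∮E·dA = Q_enc/ε₀ with the end caps contributing no flux:
E = |λ_enc|/(2πε₀r) = (2.90×10^-6)/(2π·8.85×10^-12·0.18) = 2.90×10^5 N/C.

|E| ≈ 2.90×10^5 N/C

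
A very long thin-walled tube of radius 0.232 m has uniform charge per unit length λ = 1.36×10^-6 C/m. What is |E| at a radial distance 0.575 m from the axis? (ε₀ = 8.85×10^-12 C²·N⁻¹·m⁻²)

Choose a coaxial cylinder of radius r = 0.575 m (arbitrary length L) as the Gaussian surface (r > 0.232 m).
The full line charge is enclosed: λ_enc = 1.36×10^-6 C/m.
Applying ∮E·dA = Q_enc/ε₀ with the end caps contributing no flux:
E = |λ_enc|/(2πε₀r) = (1.36×10^-6)/(2π·8.85×10^-12·0.575) = 4.25e4 N/C.

E ≈ 4.25e4 V/m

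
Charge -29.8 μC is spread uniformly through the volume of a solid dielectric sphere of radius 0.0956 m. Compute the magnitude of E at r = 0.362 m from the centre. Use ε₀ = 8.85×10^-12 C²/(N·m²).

2.04×10^6 N/C

Take a concentric spherical Gaussian surface of radius r = 0.362 m (r > R, so the entire charge is enclosed).
Q_enc = -29.8 μC = -2.98e-5 C.
Applying ∮E·dA = Q_enc/ε₀ with Φ = E(4πr²):
E = |Q_enc|/(4πε₀r²) = (2.98×10^-5)/(4π·8.85×10^-12·(0.362)²) = 2.04×10^6 N/C.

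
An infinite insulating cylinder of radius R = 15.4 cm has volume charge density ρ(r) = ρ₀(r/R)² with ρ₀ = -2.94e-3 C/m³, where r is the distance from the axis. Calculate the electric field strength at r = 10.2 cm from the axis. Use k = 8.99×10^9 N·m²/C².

|E| = 3.72×10^6 V/m

Coaxial Gaussian cylinder, radius r = 10.2 cm, length L (r < R).
λ_enc = ∫₀^r ρ(r')·2πr' dr' = (2πρ₀/R²)·r^4/4 = -2.108×10^-5 C/m.
Since E is radial and uniform over the curved surface, Φ = E·2πrL = Q_enc/ε₀ = λ_enc L/ε₀.
E = 2k|λ_enc|/r = 2(8.99×10^9)(2.108×10^-5)/(0.102) = 3.72×10^6 N/C.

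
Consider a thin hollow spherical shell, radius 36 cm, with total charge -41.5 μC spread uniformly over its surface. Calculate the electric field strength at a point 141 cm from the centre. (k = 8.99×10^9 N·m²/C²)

E ≈ 1.88×10^5 N/C

By spherical symmetry E is radial; choose a Gaussian sphere of radius r = 141 cm (r > 36 cm).
The entire shell is enclosed: Q_enc = -4.15×10^-5 C.
Since E is radial and uniform over the Gaussian sphere, Φ = E·4πr² = Q_enc/ε₀.
E = k|Q_enc|/r² = (8.99×10^9)(4.15×10^-5)/(1.41)² = 1.88e5 N/C.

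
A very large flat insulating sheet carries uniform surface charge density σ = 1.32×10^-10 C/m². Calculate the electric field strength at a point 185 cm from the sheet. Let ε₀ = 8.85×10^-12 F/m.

By planar symmetry E is perpendicular to the sheet and uniform; use a Gaussian pillbox with flat faces of area A on each side of the sheet.
Only the two end caps contribute flux: Φ = 2EA. With Q_enc = σA, Gauss's law gives E = |σ|/(2ε₀).
E = |σ|/(2ε₀) = (1.32×10^-10)/(2·8.85×10^-12) = 7.46 N/C.

|E| = 7.46 N/C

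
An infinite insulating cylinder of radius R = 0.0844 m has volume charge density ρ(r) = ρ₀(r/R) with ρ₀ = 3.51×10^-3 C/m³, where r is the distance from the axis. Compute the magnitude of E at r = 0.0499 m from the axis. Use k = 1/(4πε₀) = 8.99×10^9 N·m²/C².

|E| = 3.90×10^6 N/C

Take a coaxial cylindrical Gaussian surface of radius r = 0.0499 m and length L (r < R).
λ_enc = ∫₀^r ρ(r')·2πr' dr' = (2πρ₀/R)·r^3/3 = 1.082e-5 C/m.
By Gauss's law (flux through the curved wall only), E·2πrL = λ_enc L/ε₀.
E = 2k|λ_enc|/r = 2(8.99×10^9)(1.082e-5)/(0.0499) = 3.90×10^6 N/C.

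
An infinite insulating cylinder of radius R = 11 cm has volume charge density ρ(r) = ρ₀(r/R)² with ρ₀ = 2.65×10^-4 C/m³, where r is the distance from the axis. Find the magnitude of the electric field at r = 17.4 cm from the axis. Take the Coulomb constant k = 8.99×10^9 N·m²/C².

|E| ≈ 5.20e5 V/m

By cylindrical symmetry E is radial; use a coaxial Gaussian cylinder of radius 17.4 cm and length L (r > R, full charge per length enclosed).
λ_enc = 2π ∫₀^R ρ₀(r'/R)^2 r' dr' = 2πρ₀R²/4 = 5.037×10^-6 C/m.
Gauss's law: E·2πrL = λ_enc L/ε₀.
E = 2k|λ_enc|/r = 2(8.99×10^9)(5.037×10^-6)/(0.174) = 5.20×10^5 N/C.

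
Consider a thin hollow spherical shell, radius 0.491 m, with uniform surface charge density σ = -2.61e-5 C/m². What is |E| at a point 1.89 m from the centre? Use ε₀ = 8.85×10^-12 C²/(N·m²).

|E| ≈ 1.99×10^5 N/C

Use a concentric Gaussian sphere at r = 1.89 m (r > 0.491 m).
The entire shell is enclosed: Q_enc = σ·4πR² = (-2.61e-5)·4π·(0.491)² = -7.907×10^-5 C.
Since E is radial and uniform over the Gaussian sphere, Φ = E·4πr² = Q_enc/ε₀.
E = |Q_enc|/(4πε₀r²) = (7.907e-5)/(4π·8.85×10^-12·(1.89)²) = 1.99e5 N/C.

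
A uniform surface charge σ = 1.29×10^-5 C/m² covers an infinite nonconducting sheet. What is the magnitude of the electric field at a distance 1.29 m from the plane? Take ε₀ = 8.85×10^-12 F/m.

The symmetry is planar: E is normal to the sheet and the same magnitude on both sides. Take a pillbox straddling the sheet with end-cap area A.
Only the two end caps contribute flux: Φ = 2EA. With Q_enc = σA, Gauss's law gives E = |σ|/(2ε₀).
E = |σ|/(2ε₀) = (1.29×10^-5)/(2·8.85×10^-12) = 7.29×10^5 N/C.

|E| ≈ 7.29×10^5 N/C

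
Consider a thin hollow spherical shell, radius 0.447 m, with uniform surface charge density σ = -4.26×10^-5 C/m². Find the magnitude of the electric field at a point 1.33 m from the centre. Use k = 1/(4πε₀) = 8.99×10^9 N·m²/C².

E = 5.44e5 N/C

Symmetry ⇒ E = E(r) r̂. Gaussian sphere of radius r = 1.33 m (r > 0.447 m).
The entire shell is enclosed: Q_enc = σ·4πR² = (-4.26×10^-5)·4π·(0.447)² = -1.07e-4 C.
By Gauss's law, ∮E·dA = E·4πr² = Q_enc/ε₀.
E = k|Q_enc|/r² = (8.99×10^9)(1.07e-4)/(1.33)² = 5.44e5 N/C.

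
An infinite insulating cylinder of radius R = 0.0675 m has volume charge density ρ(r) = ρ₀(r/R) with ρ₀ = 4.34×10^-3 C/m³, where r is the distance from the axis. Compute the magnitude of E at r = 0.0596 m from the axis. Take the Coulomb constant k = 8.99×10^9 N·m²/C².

Take a coaxial cylindrical Gaussian surface of radius r = 0.0596 m and length L (r < R).
Integrating ρ over the cross-section to radius r: λ_enc = (2πρ₀/R) ∫₀^r r'^2 dr' = 2πρ₀ r^3/(3·R) = 2.851×10^-5 C/m.
Gauss's law: E·2πrL = λ_enc L/ε₀.
E = 2k|λ_enc|/r = 2(8.99×10^9)(2.851e-5)/(0.0596) = 8.60e6 N/C.

E = 8.60×10^6 V/m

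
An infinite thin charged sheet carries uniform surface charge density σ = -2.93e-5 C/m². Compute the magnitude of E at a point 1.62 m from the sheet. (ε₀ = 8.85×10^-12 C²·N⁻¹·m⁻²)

|E| = 1.66×10^6 V/m

By planar symmetry E is perpendicular to the sheet and uniform; use a Gaussian pillbox with flat faces of area A on each side of the sheet.
Flux Φ = 2EA and Q_enc = σA, so 2EA = σA/ε₀ ⇒ E = |σ|/(2ε₀), independent of distance.
E = |σ|/(2ε₀) = (2.93×10^-5)/(2·8.85×10^-12) = 1.66×10^6 N/C.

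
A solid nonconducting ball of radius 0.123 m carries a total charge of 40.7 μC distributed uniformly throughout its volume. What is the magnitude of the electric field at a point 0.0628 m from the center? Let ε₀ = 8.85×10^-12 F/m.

1.24e7 N/C

Use a concentric Gaussian sphere at r = 0.0628 m (r < R).
For a uniform sphere the enclosed fraction is (r/R)³, so Q_enc = (40.7 μC)(0.0628/0.123)³ = 5.417×10^-6 C.
Gauss's law: E·4πr² = Q_enc/ε₀.
E = |Q_enc|/(4πε₀r²) = (5.417e-6)/(4π·8.85×10^-12·(0.0628)²) = 1.24×10^7 N/C.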